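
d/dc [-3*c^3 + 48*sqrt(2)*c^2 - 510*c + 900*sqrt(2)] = -9*c^2 + 96*sqrt(2)*c - 510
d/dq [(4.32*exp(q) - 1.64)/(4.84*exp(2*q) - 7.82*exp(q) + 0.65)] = (-20.9088*exp(2*q) + 15.8752*exp(q) - 10.0168)*exp(q)/(23.4256*exp(4*q) - 75.6976*exp(3*q) + 67.4444*exp(2*q) - 10.166*exp(q) + 0.4225)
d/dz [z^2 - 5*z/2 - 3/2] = 2*z - 5/2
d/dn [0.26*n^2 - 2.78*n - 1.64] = 0.52*n - 2.78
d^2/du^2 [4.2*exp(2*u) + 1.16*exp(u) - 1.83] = (16.8*exp(u) + 1.16)*exp(u)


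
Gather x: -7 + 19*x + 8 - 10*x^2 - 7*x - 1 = -10*x^2 + 12*x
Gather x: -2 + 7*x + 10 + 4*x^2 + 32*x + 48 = 4*x^2 + 39*x + 56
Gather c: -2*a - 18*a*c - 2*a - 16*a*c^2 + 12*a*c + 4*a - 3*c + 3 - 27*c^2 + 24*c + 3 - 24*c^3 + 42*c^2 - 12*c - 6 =-24*c^3 + c^2*(15 - 16*a) + c*(9 - 6*a)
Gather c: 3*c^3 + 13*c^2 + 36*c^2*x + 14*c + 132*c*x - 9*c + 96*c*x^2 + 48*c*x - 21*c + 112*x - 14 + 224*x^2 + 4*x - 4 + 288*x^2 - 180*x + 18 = 3*c^3 + c^2*(36*x + 13) + c*(96*x^2 + 180*x - 16) + 512*x^2 - 64*x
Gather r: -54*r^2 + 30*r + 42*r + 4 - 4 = -54*r^2 + 72*r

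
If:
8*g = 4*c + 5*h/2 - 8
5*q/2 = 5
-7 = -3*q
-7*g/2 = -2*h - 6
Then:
No Solution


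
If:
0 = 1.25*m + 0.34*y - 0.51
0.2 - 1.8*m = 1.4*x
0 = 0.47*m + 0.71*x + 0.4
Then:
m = 1.13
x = -1.31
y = -2.66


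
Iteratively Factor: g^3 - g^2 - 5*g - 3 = (g + 1)*(g^2 - 2*g - 3) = (g - 3)*(g + 1)*(g + 1)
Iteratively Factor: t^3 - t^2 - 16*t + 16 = (t - 1)*(t^2 - 16) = (t - 1)*(t + 4)*(t - 4)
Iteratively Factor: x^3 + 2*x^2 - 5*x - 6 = (x + 3)*(x^2 - x - 2) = (x - 2)*(x + 3)*(x + 1)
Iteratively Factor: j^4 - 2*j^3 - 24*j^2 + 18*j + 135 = (j - 3)*(j^3 + j^2 - 21*j - 45) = (j - 3)*(j + 3)*(j^2 - 2*j - 15) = (j - 5)*(j - 3)*(j + 3)*(j + 3)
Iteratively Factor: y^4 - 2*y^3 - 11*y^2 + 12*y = (y)*(y^3 - 2*y^2 - 11*y + 12) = y*(y + 3)*(y^2 - 5*y + 4) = y*(y - 4)*(y + 3)*(y - 1)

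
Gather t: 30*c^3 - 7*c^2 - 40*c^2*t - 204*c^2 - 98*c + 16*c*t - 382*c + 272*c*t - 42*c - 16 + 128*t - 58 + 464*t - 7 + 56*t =30*c^3 - 211*c^2 - 522*c + t*(-40*c^2 + 288*c + 648) - 81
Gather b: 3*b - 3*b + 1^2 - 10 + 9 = 0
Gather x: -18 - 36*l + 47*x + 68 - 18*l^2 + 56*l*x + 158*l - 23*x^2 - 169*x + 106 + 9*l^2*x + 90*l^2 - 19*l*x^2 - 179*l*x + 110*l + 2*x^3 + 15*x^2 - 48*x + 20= 72*l^2 + 232*l + 2*x^3 + x^2*(-19*l - 8) + x*(9*l^2 - 123*l - 170) + 176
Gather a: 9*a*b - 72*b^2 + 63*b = 9*a*b - 72*b^2 + 63*b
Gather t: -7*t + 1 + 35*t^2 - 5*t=35*t^2 - 12*t + 1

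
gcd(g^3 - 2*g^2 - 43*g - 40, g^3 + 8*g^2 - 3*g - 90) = g + 5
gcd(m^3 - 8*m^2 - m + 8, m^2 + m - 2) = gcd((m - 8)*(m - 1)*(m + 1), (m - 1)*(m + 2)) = m - 1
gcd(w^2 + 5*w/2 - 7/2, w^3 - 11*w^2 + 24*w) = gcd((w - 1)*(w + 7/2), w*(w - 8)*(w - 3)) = 1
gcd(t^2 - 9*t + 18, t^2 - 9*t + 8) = 1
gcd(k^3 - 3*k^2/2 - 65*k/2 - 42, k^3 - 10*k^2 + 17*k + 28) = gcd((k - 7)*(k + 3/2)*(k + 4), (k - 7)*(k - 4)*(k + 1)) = k - 7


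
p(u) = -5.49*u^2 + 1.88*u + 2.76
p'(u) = 1.88 - 10.98*u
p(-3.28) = -62.47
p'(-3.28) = 37.89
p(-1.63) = -14.89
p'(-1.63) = 19.78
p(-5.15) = -152.53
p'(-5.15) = 58.43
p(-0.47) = 0.66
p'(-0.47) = 7.04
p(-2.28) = -30.07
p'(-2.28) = 26.91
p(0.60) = 1.91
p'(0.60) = -4.71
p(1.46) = -6.20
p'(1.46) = -14.15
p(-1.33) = -9.45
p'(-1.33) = 16.48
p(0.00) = 2.76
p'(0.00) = 1.88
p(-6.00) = -206.16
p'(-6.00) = 67.76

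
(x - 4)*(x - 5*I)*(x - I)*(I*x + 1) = I*x^4 + 7*x^3 - 4*I*x^3 - 28*x^2 - 11*I*x^2 - 5*x + 44*I*x + 20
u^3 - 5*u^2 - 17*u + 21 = (u - 7)*(u - 1)*(u + 3)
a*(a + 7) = a^2 + 7*a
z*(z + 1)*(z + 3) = z^3 + 4*z^2 + 3*z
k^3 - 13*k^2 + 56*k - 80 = (k - 5)*(k - 4)^2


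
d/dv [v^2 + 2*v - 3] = 2*v + 2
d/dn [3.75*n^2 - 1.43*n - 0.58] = 7.5*n - 1.43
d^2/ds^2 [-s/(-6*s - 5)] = -60/(6*s + 5)^3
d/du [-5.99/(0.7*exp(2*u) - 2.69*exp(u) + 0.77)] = (8.386*exp(u) - 16.1131)*exp(u)/(0.7*exp(2*u) - 2.69*exp(u) + 0.77)^2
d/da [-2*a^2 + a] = 1 - 4*a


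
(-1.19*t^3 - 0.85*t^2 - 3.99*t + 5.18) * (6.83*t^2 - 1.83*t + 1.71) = -8.1277*t^5 - 3.6278*t^4 - 27.7311*t^3 + 41.2276*t^2 - 16.3023*t + 8.8578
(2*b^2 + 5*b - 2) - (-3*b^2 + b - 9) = 5*b^2 + 4*b + 7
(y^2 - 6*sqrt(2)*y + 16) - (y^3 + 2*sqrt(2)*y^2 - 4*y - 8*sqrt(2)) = -y^3 - 2*sqrt(2)*y^2 + y^2 - 6*sqrt(2)*y + 4*y + 8*sqrt(2) + 16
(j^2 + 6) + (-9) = j^2 - 3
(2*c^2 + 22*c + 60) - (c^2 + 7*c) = c^2 + 15*c + 60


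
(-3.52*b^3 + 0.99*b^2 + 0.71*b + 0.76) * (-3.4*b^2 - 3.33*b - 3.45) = 11.968*b^5 + 8.3556*b^4 + 6.4333*b^3 - 8.3638*b^2 - 4.9803*b - 2.622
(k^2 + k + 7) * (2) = 2*k^2 + 2*k + 14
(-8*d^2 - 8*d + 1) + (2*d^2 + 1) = -6*d^2 - 8*d + 2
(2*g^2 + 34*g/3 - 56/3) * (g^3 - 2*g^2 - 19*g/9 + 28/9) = 2*g^5 + 22*g^4/3 - 410*g^3/9 + 530*g^2/27 + 224*g/3 - 1568/27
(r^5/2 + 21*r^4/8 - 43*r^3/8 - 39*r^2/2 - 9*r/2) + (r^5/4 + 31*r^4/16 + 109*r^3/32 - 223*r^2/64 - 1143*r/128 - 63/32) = 3*r^5/4 + 73*r^4/16 - 63*r^3/32 - 1471*r^2/64 - 1719*r/128 - 63/32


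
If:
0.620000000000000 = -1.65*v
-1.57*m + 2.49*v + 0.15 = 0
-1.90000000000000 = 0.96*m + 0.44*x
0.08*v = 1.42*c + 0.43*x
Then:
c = 0.96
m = -0.50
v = -0.38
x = -3.23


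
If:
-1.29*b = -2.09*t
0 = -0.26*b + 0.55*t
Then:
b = 0.00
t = 0.00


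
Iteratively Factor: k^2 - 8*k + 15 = (k - 5)*(k - 3)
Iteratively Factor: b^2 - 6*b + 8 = (b - 2)*(b - 4)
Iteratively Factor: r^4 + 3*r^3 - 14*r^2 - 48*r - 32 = (r - 4)*(r^3 + 7*r^2 + 14*r + 8) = (r - 4)*(r + 2)*(r^2 + 5*r + 4) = (r - 4)*(r + 1)*(r + 2)*(r + 4)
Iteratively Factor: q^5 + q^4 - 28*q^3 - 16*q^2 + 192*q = (q + 4)*(q^4 - 3*q^3 - 16*q^2 + 48*q) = (q + 4)^2*(q^3 - 7*q^2 + 12*q) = q*(q + 4)^2*(q^2 - 7*q + 12) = q*(q - 4)*(q + 4)^2*(q - 3)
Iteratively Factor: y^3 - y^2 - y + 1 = (y + 1)*(y^2 - 2*y + 1) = (y - 1)*(y + 1)*(y - 1)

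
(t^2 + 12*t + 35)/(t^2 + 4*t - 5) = (t + 7)/(t - 1)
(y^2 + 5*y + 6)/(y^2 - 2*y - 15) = (y + 2)/(y - 5)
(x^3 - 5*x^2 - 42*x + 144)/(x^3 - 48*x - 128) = (x^2 + 3*x - 18)/(x^2 + 8*x + 16)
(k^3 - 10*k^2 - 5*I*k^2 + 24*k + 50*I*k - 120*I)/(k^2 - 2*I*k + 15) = (k^2 - 10*k + 24)/(k + 3*I)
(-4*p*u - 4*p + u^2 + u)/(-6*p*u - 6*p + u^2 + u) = (4*p - u)/(6*p - u)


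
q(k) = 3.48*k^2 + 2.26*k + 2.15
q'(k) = 6.96*k + 2.26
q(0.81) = 6.26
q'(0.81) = 7.90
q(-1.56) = 7.09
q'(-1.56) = -8.60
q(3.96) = 65.67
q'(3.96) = 29.82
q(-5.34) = 89.32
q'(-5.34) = -34.91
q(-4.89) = 74.31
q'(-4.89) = -31.77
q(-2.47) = 17.80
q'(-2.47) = -14.93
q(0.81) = 6.26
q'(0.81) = 7.90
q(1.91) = 19.16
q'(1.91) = 15.55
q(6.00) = 140.99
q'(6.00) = 44.02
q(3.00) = 40.25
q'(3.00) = 23.14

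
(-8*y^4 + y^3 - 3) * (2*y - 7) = -16*y^5 + 58*y^4 - 7*y^3 - 6*y + 21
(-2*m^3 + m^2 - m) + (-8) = -2*m^3 + m^2 - m - 8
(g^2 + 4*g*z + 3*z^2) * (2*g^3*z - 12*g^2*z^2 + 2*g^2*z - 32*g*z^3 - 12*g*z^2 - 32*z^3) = 2*g^5*z - 4*g^4*z^2 + 2*g^4*z - 74*g^3*z^3 - 4*g^3*z^2 - 164*g^2*z^4 - 74*g^2*z^3 - 96*g*z^5 - 164*g*z^4 - 96*z^5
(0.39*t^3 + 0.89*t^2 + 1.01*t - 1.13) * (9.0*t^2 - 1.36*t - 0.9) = 3.51*t^5 + 7.4796*t^4 + 7.5286*t^3 - 12.3446*t^2 + 0.6278*t + 1.017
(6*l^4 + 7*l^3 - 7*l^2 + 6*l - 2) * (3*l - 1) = 18*l^5 + 15*l^4 - 28*l^3 + 25*l^2 - 12*l + 2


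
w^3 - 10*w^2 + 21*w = w*(w - 7)*(w - 3)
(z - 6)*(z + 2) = z^2 - 4*z - 12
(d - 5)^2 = d^2 - 10*d + 25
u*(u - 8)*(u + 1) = u^3 - 7*u^2 - 8*u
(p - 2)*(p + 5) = p^2 + 3*p - 10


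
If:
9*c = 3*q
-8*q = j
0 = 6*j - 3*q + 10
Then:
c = 10/153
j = -80/51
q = 10/51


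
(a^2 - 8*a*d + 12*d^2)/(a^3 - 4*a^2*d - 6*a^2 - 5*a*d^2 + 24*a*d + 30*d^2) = (a^2 - 8*a*d + 12*d^2)/(a^3 - 4*a^2*d - 6*a^2 - 5*a*d^2 + 24*a*d + 30*d^2)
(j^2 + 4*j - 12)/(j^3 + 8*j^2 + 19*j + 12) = (j^2 + 4*j - 12)/(j^3 + 8*j^2 + 19*j + 12)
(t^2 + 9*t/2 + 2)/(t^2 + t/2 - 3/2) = (2*t^2 + 9*t + 4)/(2*t^2 + t - 3)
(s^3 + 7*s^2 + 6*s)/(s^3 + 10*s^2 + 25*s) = (s^2 + 7*s + 6)/(s^2 + 10*s + 25)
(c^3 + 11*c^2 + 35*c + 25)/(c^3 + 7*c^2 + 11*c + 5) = (c + 5)/(c + 1)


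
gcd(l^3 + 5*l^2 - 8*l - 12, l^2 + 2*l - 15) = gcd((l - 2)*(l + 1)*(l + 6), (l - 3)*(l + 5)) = 1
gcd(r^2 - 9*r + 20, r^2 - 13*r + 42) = 1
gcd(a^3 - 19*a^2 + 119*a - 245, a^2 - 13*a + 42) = a - 7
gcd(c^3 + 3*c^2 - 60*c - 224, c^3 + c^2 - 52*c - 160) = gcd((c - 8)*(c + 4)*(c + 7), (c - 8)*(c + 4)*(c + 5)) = c^2 - 4*c - 32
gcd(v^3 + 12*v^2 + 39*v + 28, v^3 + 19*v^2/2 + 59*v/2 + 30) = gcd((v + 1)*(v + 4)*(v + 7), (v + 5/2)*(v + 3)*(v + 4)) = v + 4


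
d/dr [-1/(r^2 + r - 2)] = (2*r + 1)/(r^2 + r - 2)^2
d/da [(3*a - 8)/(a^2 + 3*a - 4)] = (-3*a^2 + 16*a + 12)/(a^4 + 6*a^3 + a^2 - 24*a + 16)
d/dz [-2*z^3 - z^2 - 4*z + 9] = -6*z^2 - 2*z - 4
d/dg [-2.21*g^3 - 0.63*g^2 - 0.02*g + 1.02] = -6.63*g^2 - 1.26*g - 0.02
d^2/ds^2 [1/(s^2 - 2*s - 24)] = 2*(s^2 - 2*s - 4*(s - 1)^2 - 24)/(-s^2 + 2*s + 24)^3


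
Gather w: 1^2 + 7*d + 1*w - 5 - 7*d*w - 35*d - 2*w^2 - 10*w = -28*d - 2*w^2 + w*(-7*d - 9) - 4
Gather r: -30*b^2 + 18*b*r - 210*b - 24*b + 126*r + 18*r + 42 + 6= -30*b^2 - 234*b + r*(18*b + 144) + 48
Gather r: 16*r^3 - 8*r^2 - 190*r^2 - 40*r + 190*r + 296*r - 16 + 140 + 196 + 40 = 16*r^3 - 198*r^2 + 446*r + 360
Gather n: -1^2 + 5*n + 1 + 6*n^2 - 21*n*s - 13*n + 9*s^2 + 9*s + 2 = 6*n^2 + n*(-21*s - 8) + 9*s^2 + 9*s + 2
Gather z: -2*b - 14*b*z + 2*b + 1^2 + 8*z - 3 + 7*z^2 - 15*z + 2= 7*z^2 + z*(-14*b - 7)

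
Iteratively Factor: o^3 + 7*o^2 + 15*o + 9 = (o + 3)*(o^2 + 4*o + 3) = (o + 3)^2*(o + 1)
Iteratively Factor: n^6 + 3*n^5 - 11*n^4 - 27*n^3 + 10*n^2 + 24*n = (n + 2)*(n^5 + n^4 - 13*n^3 - n^2 + 12*n) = (n - 3)*(n + 2)*(n^4 + 4*n^3 - n^2 - 4*n) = (n - 3)*(n + 2)*(n + 4)*(n^3 - n) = (n - 3)*(n + 1)*(n + 2)*(n + 4)*(n^2 - n) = (n - 3)*(n - 1)*(n + 1)*(n + 2)*(n + 4)*(n)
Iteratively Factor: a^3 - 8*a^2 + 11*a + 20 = (a + 1)*(a^2 - 9*a + 20) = (a - 4)*(a + 1)*(a - 5)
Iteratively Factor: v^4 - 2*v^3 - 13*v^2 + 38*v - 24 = (v + 4)*(v^3 - 6*v^2 + 11*v - 6) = (v - 1)*(v + 4)*(v^2 - 5*v + 6) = (v - 2)*(v - 1)*(v + 4)*(v - 3)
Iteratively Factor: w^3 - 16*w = (w + 4)*(w^2 - 4*w) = (w - 4)*(w + 4)*(w)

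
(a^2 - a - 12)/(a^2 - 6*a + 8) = (a + 3)/(a - 2)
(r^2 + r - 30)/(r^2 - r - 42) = (r - 5)/(r - 7)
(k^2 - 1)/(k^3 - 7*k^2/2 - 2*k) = 2*(1 - k^2)/(k*(-2*k^2 + 7*k + 4))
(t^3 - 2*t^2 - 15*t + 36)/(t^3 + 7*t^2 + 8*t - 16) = (t^2 - 6*t + 9)/(t^2 + 3*t - 4)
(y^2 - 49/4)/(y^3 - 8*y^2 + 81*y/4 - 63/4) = (2*y + 7)/(2*y^2 - 9*y + 9)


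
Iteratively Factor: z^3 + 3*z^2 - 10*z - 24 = (z + 2)*(z^2 + z - 12) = (z - 3)*(z + 2)*(z + 4)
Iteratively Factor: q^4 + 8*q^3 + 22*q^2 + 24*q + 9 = (q + 3)*(q^3 + 5*q^2 + 7*q + 3) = (q + 1)*(q + 3)*(q^2 + 4*q + 3) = (q + 1)*(q + 3)^2*(q + 1)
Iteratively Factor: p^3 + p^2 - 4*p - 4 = (p + 2)*(p^2 - p - 2) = (p + 1)*(p + 2)*(p - 2)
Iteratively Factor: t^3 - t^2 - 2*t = (t + 1)*(t^2 - 2*t) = (t - 2)*(t + 1)*(t)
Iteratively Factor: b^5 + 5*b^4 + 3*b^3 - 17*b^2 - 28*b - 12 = (b + 2)*(b^4 + 3*b^3 - 3*b^2 - 11*b - 6) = (b + 1)*(b + 2)*(b^3 + 2*b^2 - 5*b - 6) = (b - 2)*(b + 1)*(b + 2)*(b^2 + 4*b + 3) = (b - 2)*(b + 1)^2*(b + 2)*(b + 3)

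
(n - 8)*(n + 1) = n^2 - 7*n - 8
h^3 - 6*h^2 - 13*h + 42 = (h - 7)*(h - 2)*(h + 3)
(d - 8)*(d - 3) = d^2 - 11*d + 24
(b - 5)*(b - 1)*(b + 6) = b^3 - 31*b + 30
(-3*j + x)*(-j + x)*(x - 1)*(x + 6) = 3*j^2*x^2 + 15*j^2*x - 18*j^2 - 4*j*x^3 - 20*j*x^2 + 24*j*x + x^4 + 5*x^3 - 6*x^2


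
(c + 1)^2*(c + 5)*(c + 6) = c^4 + 13*c^3 + 53*c^2 + 71*c + 30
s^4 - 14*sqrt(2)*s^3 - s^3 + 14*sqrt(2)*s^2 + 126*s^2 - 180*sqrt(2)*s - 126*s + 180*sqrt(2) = (s - 1)*(s - 6*sqrt(2))*(s - 5*sqrt(2))*(s - 3*sqrt(2))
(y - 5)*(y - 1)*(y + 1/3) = y^3 - 17*y^2/3 + 3*y + 5/3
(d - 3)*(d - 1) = d^2 - 4*d + 3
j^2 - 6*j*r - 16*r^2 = (j - 8*r)*(j + 2*r)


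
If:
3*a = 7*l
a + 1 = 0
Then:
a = -1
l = -3/7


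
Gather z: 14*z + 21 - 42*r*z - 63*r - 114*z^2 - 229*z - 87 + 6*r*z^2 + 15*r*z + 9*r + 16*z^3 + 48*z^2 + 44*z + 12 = -54*r + 16*z^3 + z^2*(6*r - 66) + z*(-27*r - 171) - 54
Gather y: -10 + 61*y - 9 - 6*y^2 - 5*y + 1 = -6*y^2 + 56*y - 18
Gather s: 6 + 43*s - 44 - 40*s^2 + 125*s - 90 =-40*s^2 + 168*s - 128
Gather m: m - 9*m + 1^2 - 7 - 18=-8*m - 24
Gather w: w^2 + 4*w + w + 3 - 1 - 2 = w^2 + 5*w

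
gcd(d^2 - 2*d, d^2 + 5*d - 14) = d - 2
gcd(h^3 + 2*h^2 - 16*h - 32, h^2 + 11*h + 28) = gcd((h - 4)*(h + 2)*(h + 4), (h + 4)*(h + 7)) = h + 4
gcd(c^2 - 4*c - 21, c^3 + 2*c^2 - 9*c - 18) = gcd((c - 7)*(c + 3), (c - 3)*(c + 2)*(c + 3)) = c + 3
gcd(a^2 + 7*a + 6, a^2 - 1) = a + 1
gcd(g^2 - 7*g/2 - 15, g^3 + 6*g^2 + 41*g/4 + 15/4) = g + 5/2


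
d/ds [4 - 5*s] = -5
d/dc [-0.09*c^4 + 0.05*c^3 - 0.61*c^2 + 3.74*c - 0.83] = -0.36*c^3 + 0.15*c^2 - 1.22*c + 3.74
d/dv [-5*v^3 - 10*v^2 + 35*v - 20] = -15*v^2 - 20*v + 35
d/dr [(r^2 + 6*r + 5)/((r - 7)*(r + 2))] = (-11*r^2 - 38*r - 59)/(r^4 - 10*r^3 - 3*r^2 + 140*r + 196)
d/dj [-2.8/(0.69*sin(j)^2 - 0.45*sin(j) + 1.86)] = (3.864*sin(j) - 1.26)*cos(j)/(0.69*sin(j)^2 - 0.45*sin(j) + 1.86)^2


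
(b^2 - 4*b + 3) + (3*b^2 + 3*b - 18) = 4*b^2 - b - 15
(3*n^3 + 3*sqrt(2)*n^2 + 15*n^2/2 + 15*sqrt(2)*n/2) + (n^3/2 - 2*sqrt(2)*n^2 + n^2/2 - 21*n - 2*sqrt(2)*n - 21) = 7*n^3/2 + sqrt(2)*n^2 + 8*n^2 - 21*n + 11*sqrt(2)*n/2 - 21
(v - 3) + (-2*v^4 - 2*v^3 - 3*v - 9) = -2*v^4 - 2*v^3 - 2*v - 12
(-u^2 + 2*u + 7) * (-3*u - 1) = 3*u^3 - 5*u^2 - 23*u - 7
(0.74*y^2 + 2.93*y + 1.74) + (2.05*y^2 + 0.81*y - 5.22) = 2.79*y^2 + 3.74*y - 3.48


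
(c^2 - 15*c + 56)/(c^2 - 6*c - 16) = (c - 7)/(c + 2)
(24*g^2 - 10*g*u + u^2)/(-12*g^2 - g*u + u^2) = (-6*g + u)/(3*g + u)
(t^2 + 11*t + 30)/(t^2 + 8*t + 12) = (t + 5)/(t + 2)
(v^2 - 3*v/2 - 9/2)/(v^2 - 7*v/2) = (2*v^2 - 3*v - 9)/(v*(2*v - 7))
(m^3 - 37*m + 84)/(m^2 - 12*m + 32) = (m^2 + 4*m - 21)/(m - 8)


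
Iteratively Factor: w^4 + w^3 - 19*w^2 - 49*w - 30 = (w - 5)*(w^3 + 6*w^2 + 11*w + 6) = (w - 5)*(w + 3)*(w^2 + 3*w + 2) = (w - 5)*(w + 1)*(w + 3)*(w + 2)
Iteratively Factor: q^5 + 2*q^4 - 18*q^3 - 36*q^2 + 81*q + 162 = (q - 3)*(q^4 + 5*q^3 - 3*q^2 - 45*q - 54) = (q - 3)^2*(q^3 + 8*q^2 + 21*q + 18) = (q - 3)^2*(q + 2)*(q^2 + 6*q + 9) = (q - 3)^2*(q + 2)*(q + 3)*(q + 3)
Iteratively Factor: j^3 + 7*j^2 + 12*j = (j + 4)*(j^2 + 3*j) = j*(j + 4)*(j + 3)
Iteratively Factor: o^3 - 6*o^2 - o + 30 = (o - 5)*(o^2 - o - 6) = (o - 5)*(o - 3)*(o + 2)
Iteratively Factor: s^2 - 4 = (s - 2)*(s + 2)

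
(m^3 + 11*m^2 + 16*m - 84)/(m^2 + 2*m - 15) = (m^3 + 11*m^2 + 16*m - 84)/(m^2 + 2*m - 15)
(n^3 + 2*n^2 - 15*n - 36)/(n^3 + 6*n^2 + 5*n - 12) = (n^2 - n - 12)/(n^2 + 3*n - 4)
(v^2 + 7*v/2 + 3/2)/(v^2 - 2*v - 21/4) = 2*(2*v^2 + 7*v + 3)/(4*v^2 - 8*v - 21)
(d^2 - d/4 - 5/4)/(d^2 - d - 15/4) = (-4*d^2 + d + 5)/(-4*d^2 + 4*d + 15)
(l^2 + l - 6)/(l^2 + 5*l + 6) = (l - 2)/(l + 2)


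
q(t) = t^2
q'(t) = 2*t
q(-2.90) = 8.41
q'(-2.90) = -5.80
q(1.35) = 1.82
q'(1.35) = 2.70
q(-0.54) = 0.29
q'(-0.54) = -1.08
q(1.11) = 1.23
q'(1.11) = 2.22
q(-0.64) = 0.41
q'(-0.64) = -1.28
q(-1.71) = 2.92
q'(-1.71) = -3.42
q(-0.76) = 0.58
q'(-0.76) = -1.52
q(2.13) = 4.54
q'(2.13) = 4.26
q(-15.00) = 225.00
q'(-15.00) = -30.00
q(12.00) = 144.00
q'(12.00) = 24.00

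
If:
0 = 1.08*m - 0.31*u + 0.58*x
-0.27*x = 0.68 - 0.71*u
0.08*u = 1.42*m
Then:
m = 0.06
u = 1.14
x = 0.49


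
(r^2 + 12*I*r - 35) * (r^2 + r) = r^4 + r^3 + 12*I*r^3 - 35*r^2 + 12*I*r^2 - 35*r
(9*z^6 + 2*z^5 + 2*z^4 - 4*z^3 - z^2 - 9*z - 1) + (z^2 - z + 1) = 9*z^6 + 2*z^5 + 2*z^4 - 4*z^3 - 10*z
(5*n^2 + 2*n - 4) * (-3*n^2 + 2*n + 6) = -15*n^4 + 4*n^3 + 46*n^2 + 4*n - 24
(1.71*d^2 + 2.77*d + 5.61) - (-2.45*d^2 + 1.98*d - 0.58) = 4.16*d^2 + 0.79*d + 6.19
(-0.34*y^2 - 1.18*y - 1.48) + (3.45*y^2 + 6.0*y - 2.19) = 3.11*y^2 + 4.82*y - 3.67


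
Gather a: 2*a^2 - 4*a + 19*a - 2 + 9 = 2*a^2 + 15*a + 7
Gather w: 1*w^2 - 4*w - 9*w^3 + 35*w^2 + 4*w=-9*w^3 + 36*w^2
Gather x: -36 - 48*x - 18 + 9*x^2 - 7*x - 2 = 9*x^2 - 55*x - 56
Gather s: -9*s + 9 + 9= 18 - 9*s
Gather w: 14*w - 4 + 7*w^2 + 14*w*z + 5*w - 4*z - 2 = 7*w^2 + w*(14*z + 19) - 4*z - 6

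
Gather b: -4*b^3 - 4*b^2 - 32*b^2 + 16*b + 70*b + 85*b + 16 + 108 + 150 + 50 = -4*b^3 - 36*b^2 + 171*b + 324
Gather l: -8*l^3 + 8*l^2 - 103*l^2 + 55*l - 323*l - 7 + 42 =-8*l^3 - 95*l^2 - 268*l + 35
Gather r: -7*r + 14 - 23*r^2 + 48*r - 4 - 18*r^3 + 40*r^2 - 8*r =-18*r^3 + 17*r^2 + 33*r + 10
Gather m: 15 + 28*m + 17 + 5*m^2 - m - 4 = 5*m^2 + 27*m + 28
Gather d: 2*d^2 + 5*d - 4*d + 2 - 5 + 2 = 2*d^2 + d - 1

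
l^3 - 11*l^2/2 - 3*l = l*(l - 6)*(l + 1/2)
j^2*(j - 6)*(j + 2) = j^4 - 4*j^3 - 12*j^2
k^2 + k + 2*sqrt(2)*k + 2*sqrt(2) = (k + 1)*(k + 2*sqrt(2))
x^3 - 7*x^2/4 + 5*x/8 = x*(x - 5/4)*(x - 1/2)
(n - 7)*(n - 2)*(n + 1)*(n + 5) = n^4 - 3*n^3 - 35*n^2 + 39*n + 70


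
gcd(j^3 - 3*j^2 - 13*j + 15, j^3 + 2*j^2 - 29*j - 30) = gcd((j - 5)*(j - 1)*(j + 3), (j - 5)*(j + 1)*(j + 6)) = j - 5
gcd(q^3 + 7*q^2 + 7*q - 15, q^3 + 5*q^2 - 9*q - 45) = q^2 + 8*q + 15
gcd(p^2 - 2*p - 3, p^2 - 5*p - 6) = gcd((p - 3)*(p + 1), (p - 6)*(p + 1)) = p + 1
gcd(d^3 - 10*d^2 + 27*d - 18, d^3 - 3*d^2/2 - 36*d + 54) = d - 6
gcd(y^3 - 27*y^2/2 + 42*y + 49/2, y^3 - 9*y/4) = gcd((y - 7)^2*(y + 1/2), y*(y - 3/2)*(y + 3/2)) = 1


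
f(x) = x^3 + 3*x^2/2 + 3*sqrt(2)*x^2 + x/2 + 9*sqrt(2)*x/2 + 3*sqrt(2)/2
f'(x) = 3*x^2 + 3*x + 6*sqrt(2)*x + 1/2 + 9*sqrt(2)/2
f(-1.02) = 0.03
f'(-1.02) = -1.73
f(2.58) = 75.23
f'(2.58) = 56.47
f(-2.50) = 5.23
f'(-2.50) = -3.10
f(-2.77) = 5.92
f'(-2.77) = -1.93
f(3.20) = 115.66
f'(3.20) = 74.34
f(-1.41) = 1.06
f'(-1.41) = -3.37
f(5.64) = 402.91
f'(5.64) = 167.07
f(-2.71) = 5.79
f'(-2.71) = -2.23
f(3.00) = 101.40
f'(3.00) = 68.32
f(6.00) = 466.04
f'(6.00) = 183.78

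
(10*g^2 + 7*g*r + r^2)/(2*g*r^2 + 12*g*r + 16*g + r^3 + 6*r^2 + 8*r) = (5*g + r)/(r^2 + 6*r + 8)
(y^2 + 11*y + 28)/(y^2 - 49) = (y + 4)/(y - 7)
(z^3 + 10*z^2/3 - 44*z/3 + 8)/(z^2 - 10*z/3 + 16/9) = 3*(z^2 + 4*z - 12)/(3*z - 8)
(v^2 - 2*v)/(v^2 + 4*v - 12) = v/(v + 6)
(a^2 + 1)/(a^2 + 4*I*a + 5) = (a + I)/(a + 5*I)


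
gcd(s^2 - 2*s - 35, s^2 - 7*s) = s - 7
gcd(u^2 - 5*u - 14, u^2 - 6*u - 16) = u + 2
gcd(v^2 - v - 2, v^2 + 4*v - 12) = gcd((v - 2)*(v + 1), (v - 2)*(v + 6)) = v - 2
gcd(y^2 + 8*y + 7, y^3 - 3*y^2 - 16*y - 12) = y + 1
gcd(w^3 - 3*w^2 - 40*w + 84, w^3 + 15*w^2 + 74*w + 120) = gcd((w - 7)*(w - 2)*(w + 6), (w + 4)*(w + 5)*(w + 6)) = w + 6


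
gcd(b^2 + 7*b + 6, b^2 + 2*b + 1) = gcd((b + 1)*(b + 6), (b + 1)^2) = b + 1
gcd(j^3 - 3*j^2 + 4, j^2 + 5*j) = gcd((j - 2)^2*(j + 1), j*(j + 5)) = 1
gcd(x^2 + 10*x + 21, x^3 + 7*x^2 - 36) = x + 3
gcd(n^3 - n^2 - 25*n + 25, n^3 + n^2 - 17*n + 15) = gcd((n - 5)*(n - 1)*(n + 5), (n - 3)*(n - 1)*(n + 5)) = n^2 + 4*n - 5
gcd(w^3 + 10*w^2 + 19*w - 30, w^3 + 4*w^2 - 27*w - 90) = w + 6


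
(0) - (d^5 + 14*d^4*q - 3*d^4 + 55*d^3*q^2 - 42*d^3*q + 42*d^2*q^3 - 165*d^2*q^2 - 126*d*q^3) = -d^5 - 14*d^4*q + 3*d^4 - 55*d^3*q^2 + 42*d^3*q - 42*d^2*q^3 + 165*d^2*q^2 + 126*d*q^3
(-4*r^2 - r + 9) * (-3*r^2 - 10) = 12*r^4 + 3*r^3 + 13*r^2 + 10*r - 90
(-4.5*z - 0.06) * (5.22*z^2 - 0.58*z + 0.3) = -23.49*z^3 + 2.2968*z^2 - 1.3152*z - 0.018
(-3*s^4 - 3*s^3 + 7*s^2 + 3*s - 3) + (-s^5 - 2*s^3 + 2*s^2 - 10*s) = -s^5 - 3*s^4 - 5*s^3 + 9*s^2 - 7*s - 3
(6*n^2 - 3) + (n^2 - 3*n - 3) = 7*n^2 - 3*n - 6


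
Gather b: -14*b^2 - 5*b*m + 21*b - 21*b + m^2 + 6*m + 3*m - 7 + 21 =-14*b^2 - 5*b*m + m^2 + 9*m + 14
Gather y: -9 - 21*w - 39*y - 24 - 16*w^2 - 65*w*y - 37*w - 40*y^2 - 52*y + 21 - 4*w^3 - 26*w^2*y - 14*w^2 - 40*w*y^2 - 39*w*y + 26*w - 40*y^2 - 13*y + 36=-4*w^3 - 30*w^2 - 32*w + y^2*(-40*w - 80) + y*(-26*w^2 - 104*w - 104) + 24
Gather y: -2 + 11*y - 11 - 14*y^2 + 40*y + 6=-14*y^2 + 51*y - 7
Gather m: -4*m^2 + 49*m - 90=-4*m^2 + 49*m - 90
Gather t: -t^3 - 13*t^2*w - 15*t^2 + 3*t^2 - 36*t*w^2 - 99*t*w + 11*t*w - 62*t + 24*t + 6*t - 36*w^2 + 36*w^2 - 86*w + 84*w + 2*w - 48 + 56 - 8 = -t^3 + t^2*(-13*w - 12) + t*(-36*w^2 - 88*w - 32)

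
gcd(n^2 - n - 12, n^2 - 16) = n - 4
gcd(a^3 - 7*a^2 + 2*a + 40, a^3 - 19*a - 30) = a^2 - 3*a - 10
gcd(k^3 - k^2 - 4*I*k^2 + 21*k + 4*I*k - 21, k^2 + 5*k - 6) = k - 1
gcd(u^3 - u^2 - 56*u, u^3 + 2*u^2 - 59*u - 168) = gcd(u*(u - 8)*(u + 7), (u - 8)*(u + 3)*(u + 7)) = u^2 - u - 56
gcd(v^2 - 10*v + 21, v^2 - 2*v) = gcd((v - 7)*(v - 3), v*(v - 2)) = 1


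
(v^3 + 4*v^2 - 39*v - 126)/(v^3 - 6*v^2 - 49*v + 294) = (v + 3)/(v - 7)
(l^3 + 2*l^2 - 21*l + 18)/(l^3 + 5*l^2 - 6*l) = (l - 3)/l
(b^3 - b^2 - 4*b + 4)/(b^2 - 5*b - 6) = (-b^3 + b^2 + 4*b - 4)/(-b^2 + 5*b + 6)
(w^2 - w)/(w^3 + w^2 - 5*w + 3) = w/(w^2 + 2*w - 3)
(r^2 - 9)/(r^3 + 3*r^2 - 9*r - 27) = 1/(r + 3)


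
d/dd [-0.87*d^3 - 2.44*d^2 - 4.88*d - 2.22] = -2.61*d^2 - 4.88*d - 4.88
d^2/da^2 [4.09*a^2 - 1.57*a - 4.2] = 8.18000000000000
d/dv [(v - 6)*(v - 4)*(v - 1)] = 3*v^2 - 22*v + 34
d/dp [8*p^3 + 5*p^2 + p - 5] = 24*p^2 + 10*p + 1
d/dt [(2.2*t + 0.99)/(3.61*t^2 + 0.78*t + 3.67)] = (-7.942*t^2 - 7.1478*t + 7.3018)/(13.0321*t^4 + 5.6316*t^3 + 27.1058*t^2 + 5.7252*t + 13.4689)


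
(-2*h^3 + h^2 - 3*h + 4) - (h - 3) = -2*h^3 + h^2 - 4*h + 7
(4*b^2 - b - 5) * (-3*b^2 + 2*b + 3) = -12*b^4 + 11*b^3 + 25*b^2 - 13*b - 15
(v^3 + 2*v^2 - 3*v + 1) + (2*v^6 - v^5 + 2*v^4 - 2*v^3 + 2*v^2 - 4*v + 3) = 2*v^6 - v^5 + 2*v^4 - v^3 + 4*v^2 - 7*v + 4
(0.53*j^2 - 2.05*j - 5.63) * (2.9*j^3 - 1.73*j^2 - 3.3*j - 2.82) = 1.537*j^5 - 6.8619*j^4 - 14.5295*j^3 + 15.0103*j^2 + 24.36*j + 15.8766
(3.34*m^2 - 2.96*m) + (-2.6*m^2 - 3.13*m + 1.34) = 0.74*m^2 - 6.09*m + 1.34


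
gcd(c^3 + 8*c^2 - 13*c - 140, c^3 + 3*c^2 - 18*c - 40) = c^2 + c - 20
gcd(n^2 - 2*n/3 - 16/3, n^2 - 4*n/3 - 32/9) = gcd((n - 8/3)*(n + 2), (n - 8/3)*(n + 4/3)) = n - 8/3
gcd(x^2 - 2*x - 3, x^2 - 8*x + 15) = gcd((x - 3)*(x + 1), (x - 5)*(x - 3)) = x - 3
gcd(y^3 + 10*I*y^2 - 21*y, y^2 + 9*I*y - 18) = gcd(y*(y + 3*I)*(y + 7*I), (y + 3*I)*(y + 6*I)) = y + 3*I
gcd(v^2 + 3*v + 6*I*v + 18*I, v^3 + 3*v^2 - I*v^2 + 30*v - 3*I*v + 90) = v + 3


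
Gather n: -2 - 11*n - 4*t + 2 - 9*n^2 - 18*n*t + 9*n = -9*n^2 + n*(-18*t - 2) - 4*t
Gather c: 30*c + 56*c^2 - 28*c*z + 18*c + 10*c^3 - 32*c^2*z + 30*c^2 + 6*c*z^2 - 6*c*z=10*c^3 + c^2*(86 - 32*z) + c*(6*z^2 - 34*z + 48)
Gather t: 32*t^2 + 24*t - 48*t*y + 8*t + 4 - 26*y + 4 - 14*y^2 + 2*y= 32*t^2 + t*(32 - 48*y) - 14*y^2 - 24*y + 8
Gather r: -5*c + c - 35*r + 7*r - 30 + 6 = -4*c - 28*r - 24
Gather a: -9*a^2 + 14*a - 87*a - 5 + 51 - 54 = -9*a^2 - 73*a - 8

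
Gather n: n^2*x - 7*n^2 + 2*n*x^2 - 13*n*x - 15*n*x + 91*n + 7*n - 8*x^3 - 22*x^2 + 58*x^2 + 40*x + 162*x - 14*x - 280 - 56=n^2*(x - 7) + n*(2*x^2 - 28*x + 98) - 8*x^3 + 36*x^2 + 188*x - 336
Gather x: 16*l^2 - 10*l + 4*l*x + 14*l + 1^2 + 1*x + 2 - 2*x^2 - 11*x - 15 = 16*l^2 + 4*l - 2*x^2 + x*(4*l - 10) - 12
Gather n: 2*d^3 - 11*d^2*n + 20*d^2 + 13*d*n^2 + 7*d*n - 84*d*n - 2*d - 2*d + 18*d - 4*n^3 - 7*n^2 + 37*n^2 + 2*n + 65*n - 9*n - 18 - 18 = 2*d^3 + 20*d^2 + 14*d - 4*n^3 + n^2*(13*d + 30) + n*(-11*d^2 - 77*d + 58) - 36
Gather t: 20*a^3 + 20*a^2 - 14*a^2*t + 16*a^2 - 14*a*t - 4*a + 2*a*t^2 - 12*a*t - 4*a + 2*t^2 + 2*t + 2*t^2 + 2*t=20*a^3 + 36*a^2 - 8*a + t^2*(2*a + 4) + t*(-14*a^2 - 26*a + 4)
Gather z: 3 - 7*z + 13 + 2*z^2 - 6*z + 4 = 2*z^2 - 13*z + 20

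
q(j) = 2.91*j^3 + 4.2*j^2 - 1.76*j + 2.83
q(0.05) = 2.75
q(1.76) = 28.61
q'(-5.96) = 258.28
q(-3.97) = -106.07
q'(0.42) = 3.31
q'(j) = 8.73*j^2 + 8.4*j - 1.76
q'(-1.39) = 3.43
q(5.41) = 577.01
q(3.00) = 113.92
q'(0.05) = -1.32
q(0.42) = 3.05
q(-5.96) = -453.56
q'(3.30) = 121.03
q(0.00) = 2.83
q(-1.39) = 5.58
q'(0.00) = -1.76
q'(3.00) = 102.01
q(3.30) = 147.34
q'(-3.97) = 102.48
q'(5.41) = 299.19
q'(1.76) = 40.07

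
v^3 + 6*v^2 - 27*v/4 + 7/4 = (v - 1/2)^2*(v + 7)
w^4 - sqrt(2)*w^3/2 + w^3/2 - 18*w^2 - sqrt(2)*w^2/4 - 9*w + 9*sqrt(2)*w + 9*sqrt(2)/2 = (w + 1/2)*(w - 3*sqrt(2))*(w - sqrt(2)/2)*(w + 3*sqrt(2))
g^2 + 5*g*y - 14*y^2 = (g - 2*y)*(g + 7*y)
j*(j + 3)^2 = j^3 + 6*j^2 + 9*j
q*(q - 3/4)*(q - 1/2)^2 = q^4 - 7*q^3/4 + q^2 - 3*q/16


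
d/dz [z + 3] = 1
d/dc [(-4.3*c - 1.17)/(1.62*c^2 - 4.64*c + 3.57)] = (6.966*c^2 + 3.7908*c - 20.7798)/(2.6244*c^4 - 15.0336*c^3 + 33.0964*c^2 - 33.1296*c + 12.7449)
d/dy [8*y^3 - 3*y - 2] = 24*y^2 - 3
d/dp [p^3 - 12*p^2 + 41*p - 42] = 3*p^2 - 24*p + 41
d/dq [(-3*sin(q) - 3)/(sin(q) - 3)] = 12*cos(q)/(sin(q) - 3)^2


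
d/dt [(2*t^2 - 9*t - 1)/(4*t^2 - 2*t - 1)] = (32*t^2 + 4*t + 7)/(16*t^4 - 16*t^3 - 4*t^2 + 4*t + 1)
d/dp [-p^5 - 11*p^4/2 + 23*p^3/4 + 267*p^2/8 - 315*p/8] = -5*p^4 - 22*p^3 + 69*p^2/4 + 267*p/4 - 315/8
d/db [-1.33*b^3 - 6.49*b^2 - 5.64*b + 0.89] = -3.99*b^2 - 12.98*b - 5.64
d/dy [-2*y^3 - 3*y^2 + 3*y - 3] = -6*y^2 - 6*y + 3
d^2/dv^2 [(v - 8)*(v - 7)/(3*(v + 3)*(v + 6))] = 4*(-4*v^3 + 19*v^2 + 387*v + 1047)/(v^6 + 27*v^5 + 297*v^4 + 1701*v^3 + 5346*v^2 + 8748*v + 5832)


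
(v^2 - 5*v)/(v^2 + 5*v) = (v - 5)/(v + 5)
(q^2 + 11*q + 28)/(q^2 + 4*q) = (q + 7)/q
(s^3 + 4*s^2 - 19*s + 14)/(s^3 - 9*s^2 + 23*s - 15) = (s^2 + 5*s - 14)/(s^2 - 8*s + 15)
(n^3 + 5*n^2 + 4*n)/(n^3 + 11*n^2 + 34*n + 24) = n/(n + 6)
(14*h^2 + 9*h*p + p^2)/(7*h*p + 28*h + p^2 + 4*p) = (2*h + p)/(p + 4)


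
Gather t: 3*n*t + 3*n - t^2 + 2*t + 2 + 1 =3*n - t^2 + t*(3*n + 2) + 3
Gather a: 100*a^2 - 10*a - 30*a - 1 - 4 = 100*a^2 - 40*a - 5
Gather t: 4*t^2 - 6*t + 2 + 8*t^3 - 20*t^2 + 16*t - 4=8*t^3 - 16*t^2 + 10*t - 2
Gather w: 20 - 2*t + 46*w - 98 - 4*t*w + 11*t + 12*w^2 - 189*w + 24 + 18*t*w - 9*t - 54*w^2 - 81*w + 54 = -42*w^2 + w*(14*t - 224)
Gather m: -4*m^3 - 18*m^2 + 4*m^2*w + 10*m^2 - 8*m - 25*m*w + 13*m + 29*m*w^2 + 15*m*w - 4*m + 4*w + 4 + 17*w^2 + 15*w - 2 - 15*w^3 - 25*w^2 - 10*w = -4*m^3 + m^2*(4*w - 8) + m*(29*w^2 - 10*w + 1) - 15*w^3 - 8*w^2 + 9*w + 2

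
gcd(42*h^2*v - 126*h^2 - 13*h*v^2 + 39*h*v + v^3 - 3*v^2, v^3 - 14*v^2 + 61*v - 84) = v - 3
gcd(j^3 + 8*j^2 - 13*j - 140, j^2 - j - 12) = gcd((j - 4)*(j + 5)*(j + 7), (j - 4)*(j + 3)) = j - 4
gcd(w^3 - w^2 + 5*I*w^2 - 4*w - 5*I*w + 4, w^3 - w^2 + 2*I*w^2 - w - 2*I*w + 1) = w^2 + w*(-1 + I) - I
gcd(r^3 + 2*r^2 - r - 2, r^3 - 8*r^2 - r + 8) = r^2 - 1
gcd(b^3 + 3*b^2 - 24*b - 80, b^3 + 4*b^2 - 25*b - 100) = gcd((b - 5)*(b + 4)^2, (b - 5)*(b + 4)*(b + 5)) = b^2 - b - 20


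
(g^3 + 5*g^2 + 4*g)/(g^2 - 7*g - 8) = g*(g + 4)/(g - 8)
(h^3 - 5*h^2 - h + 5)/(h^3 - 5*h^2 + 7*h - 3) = (h^2 - 4*h - 5)/(h^2 - 4*h + 3)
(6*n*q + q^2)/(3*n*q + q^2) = (6*n + q)/(3*n + q)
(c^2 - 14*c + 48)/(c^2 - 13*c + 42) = (c - 8)/(c - 7)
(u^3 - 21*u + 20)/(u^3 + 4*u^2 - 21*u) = (u^3 - 21*u + 20)/(u*(u^2 + 4*u - 21))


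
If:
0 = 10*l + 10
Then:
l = -1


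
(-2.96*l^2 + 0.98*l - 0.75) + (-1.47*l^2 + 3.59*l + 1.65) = -4.43*l^2 + 4.57*l + 0.9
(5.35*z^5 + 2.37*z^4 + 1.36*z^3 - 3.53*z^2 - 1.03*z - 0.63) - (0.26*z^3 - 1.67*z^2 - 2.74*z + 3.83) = 5.35*z^5 + 2.37*z^4 + 1.1*z^3 - 1.86*z^2 + 1.71*z - 4.46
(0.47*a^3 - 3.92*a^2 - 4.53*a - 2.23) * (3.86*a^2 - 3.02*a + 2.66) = 1.8142*a^5 - 16.5506*a^4 - 4.3972*a^3 - 5.3544*a^2 - 5.3152*a - 5.9318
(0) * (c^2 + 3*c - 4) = 0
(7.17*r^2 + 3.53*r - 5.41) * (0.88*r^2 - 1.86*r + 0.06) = 6.3096*r^4 - 10.2298*r^3 - 10.8964*r^2 + 10.2744*r - 0.3246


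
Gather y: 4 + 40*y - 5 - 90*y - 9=-50*y - 10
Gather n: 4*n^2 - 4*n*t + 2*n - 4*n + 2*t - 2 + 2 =4*n^2 + n*(-4*t - 2) + 2*t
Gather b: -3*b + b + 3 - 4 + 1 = -2*b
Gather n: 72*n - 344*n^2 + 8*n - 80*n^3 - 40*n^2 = -80*n^3 - 384*n^2 + 80*n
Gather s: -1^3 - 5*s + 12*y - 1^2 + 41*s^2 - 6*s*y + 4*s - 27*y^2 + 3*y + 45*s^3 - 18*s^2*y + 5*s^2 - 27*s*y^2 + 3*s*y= 45*s^3 + s^2*(46 - 18*y) + s*(-27*y^2 - 3*y - 1) - 27*y^2 + 15*y - 2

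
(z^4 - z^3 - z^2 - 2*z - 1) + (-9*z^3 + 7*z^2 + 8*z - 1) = z^4 - 10*z^3 + 6*z^2 + 6*z - 2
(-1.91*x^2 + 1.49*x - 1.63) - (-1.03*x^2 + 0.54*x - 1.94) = -0.88*x^2 + 0.95*x + 0.31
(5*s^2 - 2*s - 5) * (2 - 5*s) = -25*s^3 + 20*s^2 + 21*s - 10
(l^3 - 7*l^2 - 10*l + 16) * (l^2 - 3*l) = l^5 - 10*l^4 + 11*l^3 + 46*l^2 - 48*l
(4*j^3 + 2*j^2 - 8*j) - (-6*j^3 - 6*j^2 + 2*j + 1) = 10*j^3 + 8*j^2 - 10*j - 1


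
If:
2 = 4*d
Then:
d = 1/2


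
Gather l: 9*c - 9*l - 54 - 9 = 9*c - 9*l - 63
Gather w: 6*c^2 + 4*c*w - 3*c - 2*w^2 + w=6*c^2 - 3*c - 2*w^2 + w*(4*c + 1)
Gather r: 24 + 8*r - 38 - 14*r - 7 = -6*r - 21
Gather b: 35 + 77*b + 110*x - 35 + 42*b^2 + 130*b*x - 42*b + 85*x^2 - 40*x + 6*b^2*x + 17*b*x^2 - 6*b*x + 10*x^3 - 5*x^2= b^2*(6*x + 42) + b*(17*x^2 + 124*x + 35) + 10*x^3 + 80*x^2 + 70*x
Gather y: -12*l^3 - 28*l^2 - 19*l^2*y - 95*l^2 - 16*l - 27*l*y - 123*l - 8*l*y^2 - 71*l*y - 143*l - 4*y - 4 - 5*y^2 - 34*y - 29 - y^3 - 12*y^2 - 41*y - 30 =-12*l^3 - 123*l^2 - 282*l - y^3 + y^2*(-8*l - 17) + y*(-19*l^2 - 98*l - 79) - 63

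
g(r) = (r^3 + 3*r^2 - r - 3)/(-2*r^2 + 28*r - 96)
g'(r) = (4*r - 28)*(r^3 + 3*r^2 - r - 3)/(-2*r^2 + 28*r - 96)^2 + (3*r^2 + 6*r - 1)/(-2*r^2 + 28*r - 96)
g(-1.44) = -0.01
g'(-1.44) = 0.02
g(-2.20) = -0.02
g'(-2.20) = -0.01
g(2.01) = -0.32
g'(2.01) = -0.62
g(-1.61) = -0.02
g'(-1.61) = 0.02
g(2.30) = -0.54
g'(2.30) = -0.92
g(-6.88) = 0.47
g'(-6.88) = -0.19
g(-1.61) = -0.02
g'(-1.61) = 0.02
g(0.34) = 0.03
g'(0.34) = -0.01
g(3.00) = -1.60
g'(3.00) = -2.32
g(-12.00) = 1.79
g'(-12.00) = -0.31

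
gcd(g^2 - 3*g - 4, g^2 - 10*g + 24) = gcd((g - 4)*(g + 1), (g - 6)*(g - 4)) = g - 4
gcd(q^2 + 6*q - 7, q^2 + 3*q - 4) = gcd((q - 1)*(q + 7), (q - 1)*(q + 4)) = q - 1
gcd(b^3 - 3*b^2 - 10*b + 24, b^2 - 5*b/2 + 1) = b - 2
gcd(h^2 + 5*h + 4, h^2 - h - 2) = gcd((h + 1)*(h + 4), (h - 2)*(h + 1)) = h + 1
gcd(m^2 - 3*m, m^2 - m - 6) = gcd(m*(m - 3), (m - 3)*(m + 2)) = m - 3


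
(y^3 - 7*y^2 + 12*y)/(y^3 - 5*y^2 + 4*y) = (y - 3)/(y - 1)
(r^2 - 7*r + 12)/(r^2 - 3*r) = (r - 4)/r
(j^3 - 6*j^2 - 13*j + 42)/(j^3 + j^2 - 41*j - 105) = (j - 2)/(j + 5)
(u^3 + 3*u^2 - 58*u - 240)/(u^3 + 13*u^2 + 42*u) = (u^2 - 3*u - 40)/(u*(u + 7))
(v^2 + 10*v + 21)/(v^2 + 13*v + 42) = (v + 3)/(v + 6)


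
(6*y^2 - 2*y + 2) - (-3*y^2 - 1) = 9*y^2 - 2*y + 3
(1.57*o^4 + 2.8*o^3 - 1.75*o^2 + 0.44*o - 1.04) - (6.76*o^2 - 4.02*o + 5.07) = 1.57*o^4 + 2.8*o^3 - 8.51*o^2 + 4.46*o - 6.11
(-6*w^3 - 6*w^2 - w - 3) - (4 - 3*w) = -6*w^3 - 6*w^2 + 2*w - 7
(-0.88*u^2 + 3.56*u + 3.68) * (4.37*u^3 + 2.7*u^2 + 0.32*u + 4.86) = -3.8456*u^5 + 13.1812*u^4 + 25.412*u^3 + 6.7984*u^2 + 18.4792*u + 17.8848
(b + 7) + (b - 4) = 2*b + 3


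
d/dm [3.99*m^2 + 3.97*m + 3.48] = 7.98*m + 3.97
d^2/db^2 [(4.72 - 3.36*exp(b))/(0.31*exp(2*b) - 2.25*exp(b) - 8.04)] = (-0.322896*exp(4*b) - 0.529231999999997*exp(3*b) - 60.123384*exp(2*b) + 131.733912*exp(b) - 302.580576)*exp(b)/(0.029791*exp(6*b) - 0.648675*exp(5*b) + 2.390193*exp(4*b) + 22.256775*exp(3*b) - 61.990812*exp(2*b) - 436.3308*exp(b) - 519.718464)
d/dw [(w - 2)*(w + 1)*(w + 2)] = 3*w^2 + 2*w - 4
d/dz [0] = 0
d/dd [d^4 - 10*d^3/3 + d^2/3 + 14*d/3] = 4*d^3 - 10*d^2 + 2*d/3 + 14/3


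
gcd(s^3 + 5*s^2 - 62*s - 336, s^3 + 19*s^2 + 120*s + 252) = s^2 + 13*s + 42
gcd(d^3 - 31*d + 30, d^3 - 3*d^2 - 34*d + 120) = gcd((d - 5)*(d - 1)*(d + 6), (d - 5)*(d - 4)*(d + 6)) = d^2 + d - 30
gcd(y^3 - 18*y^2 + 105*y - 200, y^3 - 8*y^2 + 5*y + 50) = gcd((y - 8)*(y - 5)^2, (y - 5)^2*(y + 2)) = y^2 - 10*y + 25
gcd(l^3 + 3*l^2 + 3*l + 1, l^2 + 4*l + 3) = l + 1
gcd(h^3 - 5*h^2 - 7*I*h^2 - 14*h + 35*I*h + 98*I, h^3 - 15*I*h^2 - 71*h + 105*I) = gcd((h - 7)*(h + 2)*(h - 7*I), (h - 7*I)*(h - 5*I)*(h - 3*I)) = h - 7*I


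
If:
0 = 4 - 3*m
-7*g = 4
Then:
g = -4/7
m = 4/3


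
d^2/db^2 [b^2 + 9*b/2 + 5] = 2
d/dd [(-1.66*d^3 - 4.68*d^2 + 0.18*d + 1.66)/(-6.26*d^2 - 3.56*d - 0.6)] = (10.3916*d^4 + 11.8192*d^3 + 20.7756*d^2 + 26.3992*d + 5.8016)/(39.1876*d^4 + 44.5712*d^3 + 20.1856*d^2 + 4.272*d + 0.36)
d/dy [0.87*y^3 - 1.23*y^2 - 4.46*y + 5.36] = 2.61*y^2 - 2.46*y - 4.46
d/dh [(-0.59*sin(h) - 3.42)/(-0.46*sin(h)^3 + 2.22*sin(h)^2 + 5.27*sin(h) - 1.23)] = (-0.5428*sin(h)^3 - 3.4098*sin(h)^2 + 15.1848*sin(h) + 18.7491)*cos(h)/(0.2116*sin(h)^6 - 2.0424*sin(h)^5 + 0.080000000000001*sin(h)^4 + 24.5304*sin(h)^3 + 22.3117*sin(h)^2 - 12.9642*sin(h) + 1.5129)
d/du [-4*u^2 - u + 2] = -8*u - 1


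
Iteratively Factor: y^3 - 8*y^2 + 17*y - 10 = (y - 2)*(y^2 - 6*y + 5) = (y - 2)*(y - 1)*(y - 5)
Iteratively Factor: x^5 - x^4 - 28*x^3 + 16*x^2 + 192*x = (x + 4)*(x^4 - 5*x^3 - 8*x^2 + 48*x) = (x + 3)*(x + 4)*(x^3 - 8*x^2 + 16*x) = (x - 4)*(x + 3)*(x + 4)*(x^2 - 4*x) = x*(x - 4)*(x + 3)*(x + 4)*(x - 4)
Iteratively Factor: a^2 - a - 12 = (a - 4)*(a + 3)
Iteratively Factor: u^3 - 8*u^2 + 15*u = (u - 3)*(u^2 - 5*u) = u*(u - 3)*(u - 5)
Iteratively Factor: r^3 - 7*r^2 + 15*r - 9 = (r - 1)*(r^2 - 6*r + 9) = (r - 3)*(r - 1)*(r - 3)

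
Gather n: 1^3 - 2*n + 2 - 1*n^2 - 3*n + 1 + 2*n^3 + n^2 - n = 2*n^3 - 6*n + 4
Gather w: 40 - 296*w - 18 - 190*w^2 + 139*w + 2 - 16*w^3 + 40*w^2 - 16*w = -16*w^3 - 150*w^2 - 173*w + 24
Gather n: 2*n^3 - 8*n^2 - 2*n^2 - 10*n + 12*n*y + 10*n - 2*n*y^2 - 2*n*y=2*n^3 - 10*n^2 + n*(-2*y^2 + 10*y)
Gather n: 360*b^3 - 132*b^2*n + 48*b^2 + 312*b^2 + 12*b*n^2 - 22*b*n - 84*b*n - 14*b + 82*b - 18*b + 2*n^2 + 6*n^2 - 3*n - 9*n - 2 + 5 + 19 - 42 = 360*b^3 + 360*b^2 + 50*b + n^2*(12*b + 8) + n*(-132*b^2 - 106*b - 12) - 20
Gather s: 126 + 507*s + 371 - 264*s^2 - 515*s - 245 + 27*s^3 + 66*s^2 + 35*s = 27*s^3 - 198*s^2 + 27*s + 252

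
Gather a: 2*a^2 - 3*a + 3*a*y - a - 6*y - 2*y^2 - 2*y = 2*a^2 + a*(3*y - 4) - 2*y^2 - 8*y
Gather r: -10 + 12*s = 12*s - 10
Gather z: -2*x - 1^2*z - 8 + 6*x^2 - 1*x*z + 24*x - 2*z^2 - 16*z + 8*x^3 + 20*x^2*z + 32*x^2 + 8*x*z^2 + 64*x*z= 8*x^3 + 38*x^2 + 22*x + z^2*(8*x - 2) + z*(20*x^2 + 63*x - 17) - 8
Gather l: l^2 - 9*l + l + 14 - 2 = l^2 - 8*l + 12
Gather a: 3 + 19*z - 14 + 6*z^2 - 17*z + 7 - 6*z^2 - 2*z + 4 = 0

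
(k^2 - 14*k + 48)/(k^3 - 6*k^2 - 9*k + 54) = (k - 8)/(k^2 - 9)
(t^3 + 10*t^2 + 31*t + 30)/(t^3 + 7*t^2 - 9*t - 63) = (t^2 + 7*t + 10)/(t^2 + 4*t - 21)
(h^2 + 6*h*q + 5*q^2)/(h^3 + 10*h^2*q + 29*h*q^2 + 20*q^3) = 1/(h + 4*q)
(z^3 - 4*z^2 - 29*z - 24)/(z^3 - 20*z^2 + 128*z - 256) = (z^2 + 4*z + 3)/(z^2 - 12*z + 32)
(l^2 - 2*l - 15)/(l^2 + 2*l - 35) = (l + 3)/(l + 7)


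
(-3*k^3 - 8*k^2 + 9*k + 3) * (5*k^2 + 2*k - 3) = -15*k^5 - 46*k^4 + 38*k^3 + 57*k^2 - 21*k - 9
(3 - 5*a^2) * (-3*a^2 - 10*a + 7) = 15*a^4 + 50*a^3 - 44*a^2 - 30*a + 21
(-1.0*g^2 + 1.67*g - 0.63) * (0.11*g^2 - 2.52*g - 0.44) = -0.11*g^4 + 2.7037*g^3 - 3.8377*g^2 + 0.8528*g + 0.2772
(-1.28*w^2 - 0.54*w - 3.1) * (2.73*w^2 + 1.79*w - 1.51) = -3.4944*w^4 - 3.7654*w^3 - 7.4968*w^2 - 4.7336*w + 4.681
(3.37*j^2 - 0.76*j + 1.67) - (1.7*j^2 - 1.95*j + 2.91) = 1.67*j^2 + 1.19*j - 1.24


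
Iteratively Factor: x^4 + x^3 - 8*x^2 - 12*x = (x + 2)*(x^3 - x^2 - 6*x) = (x - 3)*(x + 2)*(x^2 + 2*x) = (x - 3)*(x + 2)^2*(x)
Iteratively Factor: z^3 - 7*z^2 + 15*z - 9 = (z - 3)*(z^2 - 4*z + 3) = (z - 3)*(z - 1)*(z - 3)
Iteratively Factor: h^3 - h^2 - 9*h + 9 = (h - 3)*(h^2 + 2*h - 3) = (h - 3)*(h - 1)*(h + 3)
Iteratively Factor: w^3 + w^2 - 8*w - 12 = (w + 2)*(w^2 - w - 6) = (w + 2)^2*(w - 3)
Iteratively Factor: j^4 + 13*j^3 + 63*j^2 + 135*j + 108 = (j + 3)*(j^3 + 10*j^2 + 33*j + 36) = (j + 3)^2*(j^2 + 7*j + 12) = (j + 3)^3*(j + 4)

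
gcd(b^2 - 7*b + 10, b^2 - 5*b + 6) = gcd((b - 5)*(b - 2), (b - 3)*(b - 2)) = b - 2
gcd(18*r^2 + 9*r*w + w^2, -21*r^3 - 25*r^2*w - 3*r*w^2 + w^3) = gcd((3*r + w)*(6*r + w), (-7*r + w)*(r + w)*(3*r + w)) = 3*r + w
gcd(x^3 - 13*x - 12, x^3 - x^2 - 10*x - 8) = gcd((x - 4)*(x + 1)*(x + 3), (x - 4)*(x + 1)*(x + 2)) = x^2 - 3*x - 4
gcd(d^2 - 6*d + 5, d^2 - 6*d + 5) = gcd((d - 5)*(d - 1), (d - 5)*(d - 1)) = d^2 - 6*d + 5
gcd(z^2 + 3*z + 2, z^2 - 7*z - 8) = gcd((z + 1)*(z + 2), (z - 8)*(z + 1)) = z + 1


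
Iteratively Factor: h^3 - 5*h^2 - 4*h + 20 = (h + 2)*(h^2 - 7*h + 10) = (h - 2)*(h + 2)*(h - 5)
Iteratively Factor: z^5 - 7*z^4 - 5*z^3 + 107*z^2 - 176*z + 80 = (z - 5)*(z^4 - 2*z^3 - 15*z^2 + 32*z - 16) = (z - 5)*(z - 4)*(z^3 + 2*z^2 - 7*z + 4) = (z - 5)*(z - 4)*(z - 1)*(z^2 + 3*z - 4) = (z - 5)*(z - 4)*(z - 1)^2*(z + 4)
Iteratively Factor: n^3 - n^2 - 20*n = (n - 5)*(n^2 + 4*n) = (n - 5)*(n + 4)*(n)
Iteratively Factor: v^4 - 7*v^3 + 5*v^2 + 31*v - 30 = (v - 1)*(v^3 - 6*v^2 - v + 30) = (v - 1)*(v + 2)*(v^2 - 8*v + 15) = (v - 3)*(v - 1)*(v + 2)*(v - 5)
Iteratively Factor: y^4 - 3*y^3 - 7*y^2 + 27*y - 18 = (y + 3)*(y^3 - 6*y^2 + 11*y - 6) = (y - 2)*(y + 3)*(y^2 - 4*y + 3) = (y - 2)*(y - 1)*(y + 3)*(y - 3)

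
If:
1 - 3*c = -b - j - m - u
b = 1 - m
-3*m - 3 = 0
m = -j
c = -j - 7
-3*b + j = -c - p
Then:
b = 2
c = -8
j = 1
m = -1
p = 13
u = -27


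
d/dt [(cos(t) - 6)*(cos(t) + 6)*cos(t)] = 3*(sin(t)^2 + 11)*sin(t)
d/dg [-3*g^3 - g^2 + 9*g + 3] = -9*g^2 - 2*g + 9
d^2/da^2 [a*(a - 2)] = 2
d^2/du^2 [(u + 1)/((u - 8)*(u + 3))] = 2*(u^3 + 3*u^2 + 57*u - 71)/(u^6 - 15*u^5 + 3*u^4 + 595*u^3 - 72*u^2 - 8640*u - 13824)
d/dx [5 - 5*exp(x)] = -5*exp(x)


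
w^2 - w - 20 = (w - 5)*(w + 4)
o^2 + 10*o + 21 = (o + 3)*(o + 7)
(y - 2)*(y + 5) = y^2 + 3*y - 10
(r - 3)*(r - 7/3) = r^2 - 16*r/3 + 7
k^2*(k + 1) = k^3 + k^2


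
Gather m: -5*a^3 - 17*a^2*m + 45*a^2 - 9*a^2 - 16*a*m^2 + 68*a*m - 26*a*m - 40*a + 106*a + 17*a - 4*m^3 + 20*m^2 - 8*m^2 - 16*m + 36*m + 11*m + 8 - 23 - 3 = -5*a^3 + 36*a^2 + 83*a - 4*m^3 + m^2*(12 - 16*a) + m*(-17*a^2 + 42*a + 31) - 18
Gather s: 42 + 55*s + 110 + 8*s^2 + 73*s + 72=8*s^2 + 128*s + 224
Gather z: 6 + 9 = 15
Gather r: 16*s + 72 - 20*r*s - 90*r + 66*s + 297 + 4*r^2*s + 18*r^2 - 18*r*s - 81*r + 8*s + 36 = r^2*(4*s + 18) + r*(-38*s - 171) + 90*s + 405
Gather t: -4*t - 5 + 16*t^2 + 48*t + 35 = 16*t^2 + 44*t + 30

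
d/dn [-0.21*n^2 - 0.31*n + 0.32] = -0.42*n - 0.31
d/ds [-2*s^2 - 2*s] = -4*s - 2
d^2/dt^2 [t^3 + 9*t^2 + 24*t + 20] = 6*t + 18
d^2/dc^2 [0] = 0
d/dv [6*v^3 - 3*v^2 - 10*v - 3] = 18*v^2 - 6*v - 10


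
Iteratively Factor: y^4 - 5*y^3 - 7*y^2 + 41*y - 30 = (y - 2)*(y^3 - 3*y^2 - 13*y + 15) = (y - 5)*(y - 2)*(y^2 + 2*y - 3) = (y - 5)*(y - 2)*(y - 1)*(y + 3)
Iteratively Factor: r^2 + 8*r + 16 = (r + 4)*(r + 4)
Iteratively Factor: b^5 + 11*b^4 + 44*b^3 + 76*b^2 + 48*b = (b + 2)*(b^4 + 9*b^3 + 26*b^2 + 24*b) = b*(b + 2)*(b^3 + 9*b^2 + 26*b + 24) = b*(b + 2)*(b + 4)*(b^2 + 5*b + 6) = b*(b + 2)^2*(b + 4)*(b + 3)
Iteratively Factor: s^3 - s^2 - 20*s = (s)*(s^2 - s - 20) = s*(s + 4)*(s - 5)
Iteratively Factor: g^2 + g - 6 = (g - 2)*(g + 3)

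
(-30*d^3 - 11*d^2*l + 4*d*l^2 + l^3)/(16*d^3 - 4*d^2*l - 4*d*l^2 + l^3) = (-15*d^2 + 2*d*l + l^2)/(8*d^2 - 6*d*l + l^2)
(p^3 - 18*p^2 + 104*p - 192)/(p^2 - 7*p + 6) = (p^2 - 12*p + 32)/(p - 1)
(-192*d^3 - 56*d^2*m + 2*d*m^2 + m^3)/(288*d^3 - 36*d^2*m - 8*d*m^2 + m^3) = (-4*d - m)/(6*d - m)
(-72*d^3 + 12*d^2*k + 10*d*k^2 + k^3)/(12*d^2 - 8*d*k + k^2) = (-36*d^2 - 12*d*k - k^2)/(6*d - k)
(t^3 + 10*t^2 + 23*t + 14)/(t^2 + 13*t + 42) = (t^2 + 3*t + 2)/(t + 6)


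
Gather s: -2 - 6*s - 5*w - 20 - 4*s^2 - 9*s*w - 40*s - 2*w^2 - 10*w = -4*s^2 + s*(-9*w - 46) - 2*w^2 - 15*w - 22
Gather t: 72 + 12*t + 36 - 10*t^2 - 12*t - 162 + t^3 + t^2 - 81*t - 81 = t^3 - 9*t^2 - 81*t - 135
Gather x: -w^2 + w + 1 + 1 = -w^2 + w + 2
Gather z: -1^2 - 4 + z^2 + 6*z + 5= z^2 + 6*z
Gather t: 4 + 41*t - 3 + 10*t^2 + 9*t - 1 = 10*t^2 + 50*t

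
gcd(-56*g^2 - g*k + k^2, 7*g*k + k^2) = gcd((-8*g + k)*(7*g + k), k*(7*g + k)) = 7*g + k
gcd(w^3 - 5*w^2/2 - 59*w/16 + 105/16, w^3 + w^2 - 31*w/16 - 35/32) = w^2 + w/2 - 35/16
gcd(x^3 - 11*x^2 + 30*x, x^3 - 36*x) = x^2 - 6*x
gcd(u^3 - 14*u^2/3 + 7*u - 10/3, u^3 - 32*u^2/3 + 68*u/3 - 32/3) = u - 2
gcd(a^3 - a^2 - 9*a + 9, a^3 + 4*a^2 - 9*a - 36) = a^2 - 9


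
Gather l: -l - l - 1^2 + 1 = -2*l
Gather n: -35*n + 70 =70 - 35*n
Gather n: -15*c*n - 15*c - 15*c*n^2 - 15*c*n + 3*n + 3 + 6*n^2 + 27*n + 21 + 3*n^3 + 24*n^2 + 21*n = -15*c + 3*n^3 + n^2*(30 - 15*c) + n*(51 - 30*c) + 24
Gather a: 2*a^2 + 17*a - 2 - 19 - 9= 2*a^2 + 17*a - 30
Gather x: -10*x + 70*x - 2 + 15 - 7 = 60*x + 6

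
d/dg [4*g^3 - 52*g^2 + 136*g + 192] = 12*g^2 - 104*g + 136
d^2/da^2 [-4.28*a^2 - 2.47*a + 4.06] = -8.56000000000000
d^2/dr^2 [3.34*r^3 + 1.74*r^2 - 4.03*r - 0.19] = 20.04*r + 3.48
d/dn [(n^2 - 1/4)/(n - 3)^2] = -6*n/(n - 3)^3 + 1/(2*(n - 3)^3)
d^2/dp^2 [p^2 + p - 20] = 2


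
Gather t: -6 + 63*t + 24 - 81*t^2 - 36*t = -81*t^2 + 27*t + 18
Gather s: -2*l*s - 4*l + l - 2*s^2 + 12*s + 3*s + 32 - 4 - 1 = -3*l - 2*s^2 + s*(15 - 2*l) + 27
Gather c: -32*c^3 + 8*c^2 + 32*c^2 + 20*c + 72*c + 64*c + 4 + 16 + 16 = -32*c^3 + 40*c^2 + 156*c + 36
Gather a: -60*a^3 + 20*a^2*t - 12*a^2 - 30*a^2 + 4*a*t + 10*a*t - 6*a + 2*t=-60*a^3 + a^2*(20*t - 42) + a*(14*t - 6) + 2*t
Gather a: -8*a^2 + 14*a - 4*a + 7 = -8*a^2 + 10*a + 7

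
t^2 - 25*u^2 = (t - 5*u)*(t + 5*u)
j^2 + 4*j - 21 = (j - 3)*(j + 7)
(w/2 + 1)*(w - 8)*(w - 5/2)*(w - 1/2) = w^4/2 - 9*w^3/2 + 13*w^2/8 + 81*w/4 - 10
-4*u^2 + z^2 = (-2*u + z)*(2*u + z)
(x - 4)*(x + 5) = x^2 + x - 20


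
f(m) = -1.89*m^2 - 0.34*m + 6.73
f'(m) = -3.78*m - 0.34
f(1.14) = 3.89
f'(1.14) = -4.65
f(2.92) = -10.38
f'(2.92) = -11.38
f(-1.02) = 5.11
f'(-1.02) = 3.52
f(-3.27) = -12.37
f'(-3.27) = 12.02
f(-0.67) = 6.11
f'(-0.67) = 2.19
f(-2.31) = -2.57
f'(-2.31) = 8.39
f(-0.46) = 6.49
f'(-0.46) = 1.40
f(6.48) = -74.84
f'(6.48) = -24.83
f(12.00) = -269.51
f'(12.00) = -45.70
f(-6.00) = -59.27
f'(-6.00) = 22.34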